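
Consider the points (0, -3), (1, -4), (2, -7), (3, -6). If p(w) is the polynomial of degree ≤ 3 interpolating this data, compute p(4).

Evaluate each Lagrange basis at w = 4:
L_0(4) = (3)·(2)·(1)/[(-1)·(-2)·(-3)] = -1
L_1(4) = (4)·(2)·(1)/[(1)·(-1)·(-2)] = 4
L_2(4) = (4)·(3)·(1)/[(2)·(1)·(-1)] = -6
L_3(4) = (4)·(3)·(2)/[(3)·(2)·(1)] = 4
Sum: (-3)·(-1) + (-4)·(4) + (-7)·(-6) + (-6)·(4) = 5

5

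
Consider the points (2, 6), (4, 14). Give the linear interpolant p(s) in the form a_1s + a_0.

L_0(s) = (s - 4) / [-2] = -(1/2)s + 2
L_1(s) = (s - 2) / [2] = (1/2)s - 1
p(s) = 6·L_0 + 14·L_1
  6·L_0(s) = -3s + 12
  14·L_1(s) = 7s - 14
Adding term by term: 4s - 2

p(s) = 4s - 2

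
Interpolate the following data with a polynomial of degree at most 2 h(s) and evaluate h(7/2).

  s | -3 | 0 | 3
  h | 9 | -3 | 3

23/4

Using Newton's divided-difference form:
h[-3,0] = (-3 - 9) / (0 - (-3)) = -4
h[0,3] = (3 - (-3)) / (3 - 0) = 2
h[-3,0,3] = (2 - (-4)) / (3 - (-3)) = 1
h(7/2) = 9 + (-4)·(13/2) + 1·(13/2)·(7/2) = 23/4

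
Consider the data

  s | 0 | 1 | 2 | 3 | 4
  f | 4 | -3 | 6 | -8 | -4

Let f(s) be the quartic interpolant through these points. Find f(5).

L_0(5) = (4)·(3)·(2)·(1)/[(-1)·(-2)·(-3)·(-4)] = 1
L_1(5) = (5)·(3)·(2)·(1)/[(1)·(-1)·(-2)·(-3)] = -5
L_2(5) = (5)·(4)·(2)·(1)/[(2)·(1)·(-1)·(-2)] = 10
L_3(5) = (5)·(4)·(3)·(1)/[(3)·(2)·(1)·(-1)] = -10
L_4(5) = (5)·(4)·(3)·(2)/[(4)·(3)·(2)·(1)] = 5
Sum: 4·(1) + (-3)·(-5) + 6·(10) + (-8)·(-10) + (-4)·(5) = 139

139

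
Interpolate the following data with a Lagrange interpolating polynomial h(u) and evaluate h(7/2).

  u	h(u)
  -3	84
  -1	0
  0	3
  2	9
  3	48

1539/16

Evaluate each Lagrange basis at u = 7/2:
L_0(7/2) = (9/2)·(7/2)·(3/2)·(1/2)/[(-2)·(-3)·(-5)·(-6)] = 21/320
L_1(7/2) = (13/2)·(7/2)·(3/2)·(1/2)/[(2)·(-1)·(-3)·(-4)] = -91/128
L_2(7/2) = (13/2)·(9/2)·(3/2)·(1/2)/[(3)·(1)·(-2)·(-3)] = 39/32
L_3(7/2) = (13/2)·(9/2)·(7/2)·(1/2)/[(5)·(3)·(2)·(-1)] = -273/160
L_4(7/2) = (13/2)·(9/2)·(7/2)·(3/2)/[(6)·(4)·(3)·(1)] = 273/128
Sum: 84·(21/320) + 0 + 3·(39/32) + 9·(-273/160) + 48·(273/128) = 1539/16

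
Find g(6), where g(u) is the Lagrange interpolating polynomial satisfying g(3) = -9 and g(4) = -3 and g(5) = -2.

-6

L_0(6) = (2)·(1)/[(-1)·(-2)] = 1
L_1(6) = (3)·(1)/[(1)·(-1)] = -3
L_2(6) = (3)·(2)/[(2)·(1)] = 3
Sum: (-9)·(1) + (-3)·(-3) + (-2)·(3) = -6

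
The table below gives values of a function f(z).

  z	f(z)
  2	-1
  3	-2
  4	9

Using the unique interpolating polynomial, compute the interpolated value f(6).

67

Evaluate each Lagrange basis at z = 6:
L_0(6) = (3)·(2)/[(-1)·(-2)] = 3
L_1(6) = (4)·(2)/[(1)·(-1)] = -8
L_2(6) = (4)·(3)/[(2)·(1)] = 6
Sum: (-1)·(3) + (-2)·(-8) + 9·(6) = 67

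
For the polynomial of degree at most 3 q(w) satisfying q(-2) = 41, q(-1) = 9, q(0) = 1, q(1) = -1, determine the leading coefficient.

-3

The leading coefficient equals the top divided difference q[-2,-1,0,1].
q[-2,-1] = (9 - 41) / (-1 - (-2)) = -32
q[-1,0] = (1 - 9) / (0 - (-1)) = -8
q[0,1] = (-1 - 1) / (1 - 0) = -2
q[-2,-1,0] = (-8 - (-32)) / (0 - (-2)) = 12
q[-1,0,1] = (-2 - (-8)) / (1 - (-1)) = 3
q[-2,-1,0,1] = (3 - 12) / (1 - (-2)) = -3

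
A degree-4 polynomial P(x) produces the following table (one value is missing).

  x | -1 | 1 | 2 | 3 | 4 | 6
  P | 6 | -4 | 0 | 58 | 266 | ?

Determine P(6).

1756

The 5 known values determine P uniquely (degree ≤ 4).
Evaluate each Lagrange basis at x = 6:
L_0(6) = (5)·(4)·(3)·(2)/[(-2)·(-3)·(-4)·(-5)] = 1
L_1(6) = (7)·(4)·(3)·(2)/[(2)·(-1)·(-2)·(-3)] = -14
L_2(6) = (7)·(5)·(3)·(2)/[(3)·(1)·(-1)·(-2)] = 35
L_3(6) = (7)·(5)·(4)·(2)/[(4)·(2)·(1)·(-1)] = -35
L_4(6) = (7)·(5)·(4)·(3)/[(5)·(3)·(2)·(1)] = 14
Sum: 6·(1) + (-4)·(-14) + 0 + 58·(-35) + 266·(14) = 1756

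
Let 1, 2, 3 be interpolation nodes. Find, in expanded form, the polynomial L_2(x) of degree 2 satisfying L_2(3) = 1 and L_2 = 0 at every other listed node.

L_2(x) = (1/2)x^2 - (3/2)x + 1

L_2(x) = (x - 1)(x - 2) / [(2)·(1)]
       = (x^2 - 3x + 2) / (2)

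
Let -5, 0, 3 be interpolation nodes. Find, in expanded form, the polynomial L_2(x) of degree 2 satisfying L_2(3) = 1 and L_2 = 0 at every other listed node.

L_2(x) = (x + 5)x / [(8)·(3)]
       = (x^2 + 5x) / (24)

L_2(x) = (1/24)x^2 + (5/24)x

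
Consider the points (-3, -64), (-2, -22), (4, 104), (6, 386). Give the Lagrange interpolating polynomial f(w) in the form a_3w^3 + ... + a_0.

f(w) = 2w^3 - w^2 - w - 4

L_0(w) = (w + 2)(w - 4)(w - 6) / [-63] = -(1/63)w^3 + (8/63)w^2 - (4/63)w - 16/21
L_1(w) = (w + 3)(w - 4)(w - 6) / [48] = (1/48)w^3 - (7/48)w^2 - (1/8)w + 3/2
L_2(w) = (w + 3)(w + 2)(w - 6) / [-84] = -(1/84)w^3 + (1/84)w^2 + (2/7)w + 3/7
L_3(w) = (w + 3)(w + 2)(w - 4) / [144] = (1/144)w^3 + (1/144)w^2 - (7/72)w - 1/6
f(w) = (-64)·L_0 + (-22)·L_1 + 104·L_2 + 386·L_3
  (-64)·L_0(w) = (64/63)w^3 - (512/63)w^2 + (256/63)w + 1024/21
  (-22)·L_1(w) = -(11/24)w^3 + (77/24)w^2 + (11/4)w - 33
  104·L_2(w) = -(26/21)w^3 + (26/21)w^2 + (208/7)w + 312/7
  386·L_3(w) = (193/72)w^3 + (193/72)w^2 - (1351/36)w - 193/3
Adding term by term: 2w^3 - w^2 - w - 4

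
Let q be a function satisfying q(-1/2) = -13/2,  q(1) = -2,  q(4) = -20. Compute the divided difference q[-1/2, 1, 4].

q[-1/2,1] = (-2 - (-13/2)) / (1 - (-1/2)) = 3
q[1,4] = (-20 - (-2)) / (4 - 1) = -6
q[-1/2,1,4] = (-6 - 3) / (4 - (-1/2)) = -2

-2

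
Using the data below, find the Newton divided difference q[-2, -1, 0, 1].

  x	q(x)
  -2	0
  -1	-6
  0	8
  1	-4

q[-2,-1] = (-6 - 0) / (-1 - (-2)) = -6
q[-1,0] = (8 - (-6)) / (0 - (-1)) = 14
q[0,1] = (-4 - 8) / (1 - 0) = -12
q[-2,-1,0] = (14 - (-6)) / (0 - (-2)) = 10
q[-1,0,1] = (-12 - 14) / (1 - (-1)) = -13
q[-2,-1,0,1] = (-13 - 10) / (1 - (-2)) = -23/3

-23/3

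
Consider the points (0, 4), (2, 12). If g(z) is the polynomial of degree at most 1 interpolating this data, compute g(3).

16

L_0(3) = (1)/[(-2)] = -1/2
L_1(3) = (3)/[(2)] = 3/2
Sum: 4·(-1/2) + 12·(3/2) = 16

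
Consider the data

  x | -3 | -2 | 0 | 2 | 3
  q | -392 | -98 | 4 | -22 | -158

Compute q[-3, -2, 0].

q[-3,-2] = (-98 - (-392)) / (-2 - (-3)) = 294
q[-2,0] = (4 - (-98)) / (0 - (-2)) = 51
q[-3,-2,0] = (51 - 294) / (0 - (-3)) = -81

-81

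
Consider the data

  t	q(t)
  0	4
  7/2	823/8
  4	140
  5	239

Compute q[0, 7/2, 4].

q[0,7/2] = (823/8 - 4) / (7/2 - 0) = 113/4
q[7/2,4] = (140 - 823/8) / (4 - 7/2) = 297/4
q[0,7/2,4] = (297/4 - 113/4) / (4 - 0) = 23/2

23/2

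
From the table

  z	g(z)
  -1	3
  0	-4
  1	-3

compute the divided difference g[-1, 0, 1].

4

g[-1,0] = (-4 - 3) / (0 - (-1)) = -7
g[0,1] = (-3 - (-4)) / (1 - 0) = 1
g[-1,0,1] = (1 - (-7)) / (1 - (-1)) = 4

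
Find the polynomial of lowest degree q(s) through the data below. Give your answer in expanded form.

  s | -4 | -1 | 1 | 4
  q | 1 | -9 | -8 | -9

Build the Lagrange basis polynomials:
L_0(s) = (s + 1)(s - 1)(s - 4) / [-120] = -(1/120)s^3 + (1/30)s^2 + (1/120)s - 1/30
L_1(s) = (s + 4)(s - 1)(s - 4) / [30] = (1/30)s^3 - (1/30)s^2 - (8/15)s + 8/15
L_2(s) = (s + 4)(s + 1)(s - 4) / [-30] = -(1/30)s^3 - (1/30)s^2 + (8/15)s + 8/15
L_3(s) = (s + 4)(s + 1)(s - 1) / [120] = (1/120)s^3 + (1/30)s^2 - (1/120)s - 1/30
q(s) = 1·L_0 + (-9)·L_1 + (-8)·L_2 + (-9)·L_3
  1·L_0(s) = -(1/120)s^3 + (1/30)s^2 + (1/120)s - 1/30
  (-9)·L_1(s) = -(3/10)s^3 + (3/10)s^2 + (24/5)s - 24/5
  (-8)·L_2(s) = (4/15)s^3 + (4/15)s^2 - (64/15)s - 64/15
  (-9)·L_3(s) = -(3/40)s^3 - (3/10)s^2 + (3/40)s + 3/10
Adding term by term: -(7/60)s^3 + (3/10)s^2 + (37/60)s - 44/5

q(s) = -(7/60)s^3 + (3/10)s^2 + (37/60)s - 44/5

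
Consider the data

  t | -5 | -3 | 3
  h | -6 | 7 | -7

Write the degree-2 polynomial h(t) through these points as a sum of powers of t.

h(t) = -(53/48)t^2 - (7/3)t + 159/16

L_0(t) = (t + 3)(t - 3) / [16] = (1/16)t^2 - 9/16
L_1(t) = (t + 5)(t - 3) / [-12] = -(1/12)t^2 - (1/6)t + 5/4
L_2(t) = (t + 5)(t + 3) / [48] = (1/48)t^2 + (1/6)t + 5/16
h(t) = (-6)·L_0 + 7·L_1 + (-7)·L_2
  (-6)·L_0(t) = -(3/8)t^2 + 27/8
  7·L_1(t) = -(7/12)t^2 - (7/6)t + 35/4
  (-7)·L_2(t) = -(7/48)t^2 - (7/6)t - 35/16
Adding term by term: -(53/48)t^2 - (7/3)t + 159/16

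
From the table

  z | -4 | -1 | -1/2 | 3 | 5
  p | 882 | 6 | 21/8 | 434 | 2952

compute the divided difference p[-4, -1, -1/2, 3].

-7

p[-4,-1] = (6 - 882) / (-1 - (-4)) = -292
p[-1,-1/2] = (21/8 - 6) / (-1/2 - (-1)) = -27/4
p[-1/2,3] = (434 - 21/8) / (3 - (-1/2)) = 493/4
p[-4,-1,-1/2] = (-27/4 - (-292)) / (-1/2 - (-4)) = 163/2
p[-1,-1/2,3] = (493/4 - (-27/4)) / (3 - (-1)) = 65/2
p[-4,-1,-1/2,3] = (65/2 - 163/2) / (3 - (-4)) = -7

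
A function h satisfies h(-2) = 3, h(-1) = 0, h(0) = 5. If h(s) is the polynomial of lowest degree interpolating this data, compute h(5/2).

105/2

L_0(5/2) = (7/2)·(5/2)/[(-1)·(-2)] = 35/8
L_1(5/2) = (9/2)·(5/2)/[(1)·(-1)] = -45/4
L_2(5/2) = (9/2)·(7/2)/[(2)·(1)] = 63/8
Sum: 3·(35/8) + 0 + 5·(63/8) = 105/2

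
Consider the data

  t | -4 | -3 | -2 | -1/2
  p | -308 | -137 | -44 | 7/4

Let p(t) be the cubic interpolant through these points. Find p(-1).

Using Newton's divided-difference form:
p[-4,-3] = (-137 - (-308)) / (-3 - (-4)) = 171
p[-3,-2] = (-44 - (-137)) / (-2 - (-3)) = 93
p[-2,-1/2] = (7/4 - (-44)) / (-1/2 - (-2)) = 61/2
p[-4,-3,-2] = (93 - 171) / (-2 - (-4)) = -39
p[-3,-2,-1/2] = (61/2 - 93) / (-1/2 - (-3)) = -25
p[-4,-3,-2,-1/2] = (-25 - (-39)) / (-1/2 - (-4)) = 4
p(-1) = -308 + 171·(3) + (-39)·(3)·(2) + 4·(3)·(2)·(1) = -5

-5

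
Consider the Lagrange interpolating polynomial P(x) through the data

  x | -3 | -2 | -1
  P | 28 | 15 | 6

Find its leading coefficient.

The leading coefficient equals the top divided difference P[-3,-2,-1].
P[-3,-2] = (15 - 28) / (-2 - (-3)) = -13
P[-2,-1] = (6 - 15) / (-1 - (-2)) = -9
P[-3,-2,-1] = (-9 - (-13)) / (-1 - (-3)) = 2

2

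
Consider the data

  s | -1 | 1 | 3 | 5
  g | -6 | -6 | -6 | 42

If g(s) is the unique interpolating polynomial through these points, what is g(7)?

186

Evaluate each Lagrange basis at s = 7:
L_0(7) = (6)·(4)·(2)/[(-2)·(-4)·(-6)] = -1
L_1(7) = (8)·(4)·(2)/[(2)·(-2)·(-4)] = 4
L_2(7) = (8)·(6)·(2)/[(4)·(2)·(-2)] = -6
L_3(7) = (8)·(6)·(4)/[(6)·(4)·(2)] = 4
Sum: (-6)·(-1) + (-6)·(4) + (-6)·(-6) + 42·(4) = 186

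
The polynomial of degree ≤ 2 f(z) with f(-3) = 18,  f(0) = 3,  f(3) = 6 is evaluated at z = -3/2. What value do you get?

Evaluate each Lagrange basis at z = -3/2:
L_0(-3/2) = (-3/2)·(-9/2)/[(-3)·(-6)] = 3/8
L_1(-3/2) = (3/2)·(-9/2)/[(3)·(-3)] = 3/4
L_2(-3/2) = (3/2)·(-3/2)/[(6)·(3)] = -1/8
Sum: 18·(3/8) + 3·(3/4) + 6·(-1/8) = 33/4

33/4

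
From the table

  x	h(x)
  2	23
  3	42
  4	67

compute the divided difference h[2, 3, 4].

h[2,3] = (42 - 23) / (3 - 2) = 19
h[3,4] = (67 - 42) / (4 - 3) = 25
h[2,3,4] = (25 - 19) / (4 - 2) = 3

3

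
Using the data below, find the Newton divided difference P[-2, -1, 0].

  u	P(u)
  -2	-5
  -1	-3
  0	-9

-4

P[-2,-1] = (-3 - (-5)) / (-1 - (-2)) = 2
P[-1,0] = (-9 - (-3)) / (0 - (-1)) = -6
P[-2,-1,0] = (-6 - 2) / (0 - (-2)) = -4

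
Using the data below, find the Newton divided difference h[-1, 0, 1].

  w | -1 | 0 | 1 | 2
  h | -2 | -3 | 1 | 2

h[-1,0] = (-3 - (-2)) / (0 - (-1)) = -1
h[0,1] = (1 - (-3)) / (1 - 0) = 4
h[-1,0,1] = (4 - (-1)) / (1 - (-1)) = 5/2

5/2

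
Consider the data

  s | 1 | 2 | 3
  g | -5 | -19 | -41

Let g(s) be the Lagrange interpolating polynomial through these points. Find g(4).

Evaluate each Lagrange basis at s = 4:
L_0(4) = (2)·(1)/[(-1)·(-2)] = 1
L_1(4) = (3)·(1)/[(1)·(-1)] = -3
L_2(4) = (3)·(2)/[(2)·(1)] = 3
Sum: (-5)·(1) + (-19)·(-3) + (-41)·(3) = -71

-71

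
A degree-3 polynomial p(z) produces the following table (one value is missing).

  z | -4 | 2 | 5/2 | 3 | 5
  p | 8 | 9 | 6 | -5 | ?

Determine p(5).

-14674/91

The 4 known values determine p uniquely (degree ≤ 3).
Evaluate each Lagrange basis at z = 5:
L_0(5) = (3)·(5/2)·(2)/[(-6)·(-13/2)·(-7)] = -5/91
L_1(5) = (9)·(5/2)·(2)/[(6)·(-1/2)·(-1)] = 15
L_2(5) = (9)·(3)·(2)/[(13/2)·(1/2)·(-1/2)] = -432/13
L_3(5) = (9)·(3)·(5/2)/[(7)·(1)·(1/2)] = 135/7
Sum: 8·(-5/91) + 9·(15) + 6·(-432/13) + (-5)·(135/7) = -14674/91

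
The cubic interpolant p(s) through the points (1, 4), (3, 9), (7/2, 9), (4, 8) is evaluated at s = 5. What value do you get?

2

Evaluate each Lagrange basis at s = 5:
L_0(5) = (2)·(3/2)·(1)/[(-2)·(-5/2)·(-3)] = -1/5
L_1(5) = (4)·(3/2)·(1)/[(2)·(-1/2)·(-1)] = 6
L_2(5) = (4)·(2)·(1)/[(5/2)·(1/2)·(-1/2)] = -64/5
L_3(5) = (4)·(2)·(3/2)/[(3)·(1)·(1/2)] = 8
Sum: 4·(-1/5) + 9·(6) + 9·(-64/5) + 8·(8) = 2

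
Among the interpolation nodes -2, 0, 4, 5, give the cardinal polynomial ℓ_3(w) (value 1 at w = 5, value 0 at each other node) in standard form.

ℓ_3(w) = (w + 2)w(w - 4) / [(7)·(5)·(1)]
       = (w^3 - 2w^2 - 8w) / (35)

ℓ_3(w) = (1/35)w^3 - (2/35)w^2 - (8/35)w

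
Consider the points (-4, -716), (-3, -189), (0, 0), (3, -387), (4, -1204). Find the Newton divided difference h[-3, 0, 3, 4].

h[-3,0] = (0 - (-189)) / (0 - (-3)) = 63
h[0,3] = (-387 - 0) / (3 - 0) = -129
h[3,4] = (-1204 - (-387)) / (4 - 3) = -817
h[-3,0,3] = (-129 - 63) / (3 - (-3)) = -32
h[0,3,4] = (-817 - (-129)) / (4 - 0) = -172
h[-3,0,3,4] = (-172 - (-32)) / (4 - (-3)) = -20

-20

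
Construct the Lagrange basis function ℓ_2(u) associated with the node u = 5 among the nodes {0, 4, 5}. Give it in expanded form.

ℓ_2(u) = (1/5)u^2 - (4/5)u

ℓ_2(u) = u(u - 4) / [(5)·(1)]
       = (u^2 - 4u) / (5)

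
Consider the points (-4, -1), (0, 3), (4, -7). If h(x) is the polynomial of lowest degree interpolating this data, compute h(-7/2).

Using Newton's divided-difference form:
h[-4,0] = (3 - (-1)) / (0 - (-4)) = 1
h[0,4] = (-7 - 3) / (4 - 0) = -5/2
h[-4,0,4] = (-5/2 - 1) / (4 - (-4)) = -7/16
h(-7/2) = -1 + 1·(1/2) + (-7/16)·(1/2)·(-7/2) = 17/64

17/64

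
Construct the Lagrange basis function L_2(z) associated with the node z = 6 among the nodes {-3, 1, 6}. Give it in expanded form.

L_2(z) = (1/45)z^2 + (2/45)z - 1/15

L_2(z) = (z + 3)(z - 1) / [(9)·(5)]
       = (z^2 + 2z - 3) / (45)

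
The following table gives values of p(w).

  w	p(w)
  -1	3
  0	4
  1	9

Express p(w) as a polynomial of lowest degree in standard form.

L_0(w) = w(w - 1) / [2] = (1/2)w^2 - (1/2)w
L_1(w) = (w + 1)(w - 1) / [-1] = -w^2 + 1
L_2(w) = (w + 1)w / [2] = (1/2)w^2 + (1/2)w
p(w) = 3·L_0 + 4·L_1 + 9·L_2
  3·L_0(w) = (3/2)w^2 - (3/2)w
  4·L_1(w) = -4w^2 + 4
  9·L_2(w) = (9/2)w^2 + (9/2)w
Adding term by term: 2w^2 + 3w + 4

p(w) = 2w^2 + 3w + 4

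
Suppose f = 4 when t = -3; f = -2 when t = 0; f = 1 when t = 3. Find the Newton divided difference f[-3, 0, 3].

1/2

f[-3,0] = (-2 - 4) / (0 - (-3)) = -2
f[0,3] = (1 - (-2)) / (3 - 0) = 1
f[-3,0,3] = (1 - (-2)) / (3 - (-3)) = 1/2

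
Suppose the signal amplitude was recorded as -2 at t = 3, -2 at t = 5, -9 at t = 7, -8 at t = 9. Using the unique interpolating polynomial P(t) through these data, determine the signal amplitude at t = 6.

L_0(6) = (1)·(-1)·(-3)/[(-2)·(-4)·(-6)] = -1/16
L_1(6) = (3)·(-1)·(-3)/[(2)·(-2)·(-4)] = 9/16
L_2(6) = (3)·(1)·(-3)/[(4)·(2)·(-2)] = 9/16
L_3(6) = (3)·(1)·(-1)/[(6)·(4)·(2)] = -1/16
Sum: (-2)·(-1/16) + (-2)·(9/16) + (-9)·(9/16) + (-8)·(-1/16) = -89/16

-89/16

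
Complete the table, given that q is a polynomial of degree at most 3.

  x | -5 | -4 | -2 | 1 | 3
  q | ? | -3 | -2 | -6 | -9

-191/35

The 4 known values determine q uniquely (degree ≤ 3).
Evaluate each Lagrange basis at x = -5:
L_0(-5) = (-3)·(-6)·(-8)/[(-2)·(-5)·(-7)] = 72/35
L_1(-5) = (-1)·(-6)·(-8)/[(2)·(-3)·(-5)] = -8/5
L_2(-5) = (-1)·(-3)·(-8)/[(5)·(3)·(-2)] = 4/5
L_3(-5) = (-1)·(-3)·(-6)/[(7)·(5)·(2)] = -9/35
Sum: (-3)·(72/35) + (-2)·(-8/5) + (-6)·(4/5) + (-9)·(-9/35) = -191/35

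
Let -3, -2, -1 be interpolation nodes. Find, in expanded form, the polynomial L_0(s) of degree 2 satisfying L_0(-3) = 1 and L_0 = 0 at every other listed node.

L_0(s) = (s + 2)(s + 1) / [(-1)·(-2)]
       = (s^2 + 3s + 2) / (2)

L_0(s) = (1/2)s^2 + (3/2)s + 1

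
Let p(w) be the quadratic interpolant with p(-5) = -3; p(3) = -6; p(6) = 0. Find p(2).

-157/22

Evaluate each Lagrange basis at w = 2:
L_0(2) = (-1)·(-4)/[(-8)·(-11)] = 1/22
L_1(2) = (7)·(-4)/[(8)·(-3)] = 7/6
L_2(2) = (7)·(-1)/[(11)·(3)] = -7/33
Sum: (-3)·(1/22) + (-6)·(7/6) + 0 = -157/22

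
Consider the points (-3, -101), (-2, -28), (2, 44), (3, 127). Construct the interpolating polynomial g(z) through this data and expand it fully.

L_0(z) = (z + 2)(z - 2)(z - 3) / [-30] = -(1/30)z^3 + (1/10)z^2 + (2/15)z - 2/5
L_1(z) = (z + 3)(z - 2)(z - 3) / [20] = (1/20)z^3 - (1/10)z^2 - (9/20)z + 9/10
L_2(z) = (z + 3)(z + 2)(z - 3) / [-20] = -(1/20)z^3 - (1/10)z^2 + (9/20)z + 9/10
L_3(z) = (z + 3)(z + 2)(z - 2) / [30] = (1/30)z^3 + (1/10)z^2 - (2/15)z - 2/5
g(z) = (-101)·L_0 + (-28)·L_1 + 44·L_2 + 127·L_3
  (-101)·L_0(z) = (101/30)z^3 - (101/10)z^2 - (202/15)z + 202/5
  (-28)·L_1(z) = -(7/5)z^3 + (14/5)z^2 + (63/5)z - 126/5
  44·L_2(z) = -(11/5)z^3 - (22/5)z^2 + (99/5)z + 198/5
  127·L_3(z) = (127/30)z^3 + (127/10)z^2 - (254/15)z - 254/5
Adding term by term: 4z^3 + z^2 + 2z + 4

g(z) = 4z^3 + z^2 + 2z + 4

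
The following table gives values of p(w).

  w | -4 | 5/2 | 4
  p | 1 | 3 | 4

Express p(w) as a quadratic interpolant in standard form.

p(w) = (7/156)w^2 + (3/8)w + 139/78

Build the Lagrange basis polynomials:
L_0(w) = (w - 5/2)(w - 4) / [52] = (1/52)w^2 - (1/8)w + 5/26
L_1(w) = (w + 4)(w - 4) / [-39/4] = -(4/39)w^2 + 64/39
L_2(w) = (w + 4)(w - 5/2) / [12] = (1/12)w^2 + (1/8)w - 5/6
p(w) = 1·L_0 + 3·L_1 + 4·L_2
  1·L_0(w) = (1/52)w^2 - (1/8)w + 5/26
  3·L_1(w) = -(4/13)w^2 + 64/13
  4·L_2(w) = (1/3)w^2 + (1/2)w - 10/3
Adding term by term: (7/156)w^2 + (3/8)w + 139/78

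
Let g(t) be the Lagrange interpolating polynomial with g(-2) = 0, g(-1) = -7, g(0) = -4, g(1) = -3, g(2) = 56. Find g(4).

Evaluate each Lagrange basis at t = 4:
L_0(4) = (5)·(4)·(3)·(2)/[(-1)·(-2)·(-3)·(-4)] = 5
L_1(4) = (6)·(4)·(3)·(2)/[(1)·(-1)·(-2)·(-3)] = -24
L_2(4) = (6)·(5)·(3)·(2)/[(2)·(1)·(-1)·(-2)] = 45
L_3(4) = (6)·(5)·(4)·(2)/[(3)·(2)·(1)·(-1)] = -40
L_4(4) = (6)·(5)·(4)·(3)/[(4)·(3)·(2)·(1)] = 15
Sum: 0 + (-7)·(-24) + (-4)·(45) + (-3)·(-40) + 56·(15) = 948

948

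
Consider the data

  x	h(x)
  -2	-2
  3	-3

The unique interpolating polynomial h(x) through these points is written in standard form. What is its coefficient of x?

Build the Lagrange basis polynomials:
L_0(x) = (x - 3) / [-5] = -(1/5)x + 3/5
L_1(x) = (x + 2) / [5] = (1/5)x + 2/5
h(x) = (-2)·L_0 + (-3)·L_1
Only the coefficient of x is needed; take it from each L_i and combine:
(-2)·(-1/5) + (-3)·(1/5) = -1/5

-1/5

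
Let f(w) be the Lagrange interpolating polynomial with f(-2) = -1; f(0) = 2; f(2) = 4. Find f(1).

Evaluate each Lagrange basis at w = 1:
L_0(1) = (1)·(-1)/[(-2)·(-4)] = -1/8
L_1(1) = (3)·(-1)/[(2)·(-2)] = 3/4
L_2(1) = (3)·(1)/[(4)·(2)] = 3/8
Sum: (-1)·(-1/8) + 2·(3/4) + 4·(3/8) = 25/8

25/8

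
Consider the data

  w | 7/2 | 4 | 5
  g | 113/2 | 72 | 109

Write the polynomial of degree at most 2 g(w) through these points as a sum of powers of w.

g(w) = 4w^2 + w + 4

Newton's divided differences:
g[7/2,4] = (72 - 113/2) / (4 - 7/2) = 31
g[4,5] = (109 - 72) / (5 - 4) = 37
g[7/2,4,5] = (37 - 31) / (5 - 7/2) = 4
g(w) = 113/2 + 31·(w - 7/2) + 4·(w - 7/2)(w - 4)
Expanding: g(w) = 4w^2 + w + 4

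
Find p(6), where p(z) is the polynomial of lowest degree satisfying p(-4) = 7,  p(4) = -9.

-13

L_0(6) = (2)/[(-8)] = -1/4
L_1(6) = (10)/[(8)] = 5/4
Sum: 7·(-1/4) + (-9)·(5/4) = -13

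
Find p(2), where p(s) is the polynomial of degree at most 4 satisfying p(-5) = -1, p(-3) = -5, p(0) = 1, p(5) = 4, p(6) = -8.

Evaluate each Lagrange basis at s = 2:
L_0(2) = (5)·(2)·(-3)·(-4)/[(-2)·(-5)·(-10)·(-11)] = 6/55
L_1(2) = (7)·(2)·(-3)·(-4)/[(2)·(-3)·(-8)·(-9)] = -7/18
L_2(2) = (7)·(5)·(-3)·(-4)/[(5)·(3)·(-5)·(-6)] = 14/15
L_3(2) = (7)·(5)·(2)·(-4)/[(10)·(8)·(5)·(-1)] = 7/10
L_4(2) = (7)·(5)·(2)·(-3)/[(11)·(9)·(6)·(1)] = -35/99
Sum: (-1)·(6/55) + (-5)·(-7/18) + 1·(14/15) + 4·(7/10) + (-8)·(-35/99) = 2771/330

2771/330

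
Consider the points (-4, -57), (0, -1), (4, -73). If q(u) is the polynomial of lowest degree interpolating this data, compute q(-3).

-31

L_0(-3) = (-3)·(-7)/[(-4)·(-8)] = 21/32
L_1(-3) = (1)·(-7)/[(4)·(-4)] = 7/16
L_2(-3) = (1)·(-3)/[(8)·(4)] = -3/32
Sum: (-57)·(21/32) + (-1)·(7/16) + (-73)·(-3/32) = -31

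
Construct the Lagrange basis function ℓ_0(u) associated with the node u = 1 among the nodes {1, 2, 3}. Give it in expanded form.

ℓ_0(u) = (u - 2)(u - 3) / [(-1)·(-2)]
       = (u^2 - 5u + 6) / (2)

ℓ_0(u) = (1/2)u^2 - (5/2)u + 3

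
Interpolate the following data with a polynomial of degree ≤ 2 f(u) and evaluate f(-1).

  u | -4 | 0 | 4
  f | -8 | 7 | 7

Evaluate each Lagrange basis at u = -1:
L_0(-1) = (-1)·(-5)/[(-4)·(-8)] = 5/32
L_1(-1) = (3)·(-5)/[(4)·(-4)] = 15/16
L_2(-1) = (3)·(-1)/[(8)·(4)] = -3/32
Sum: (-8)·(5/32) + 7·(15/16) + 7·(-3/32) = 149/32

149/32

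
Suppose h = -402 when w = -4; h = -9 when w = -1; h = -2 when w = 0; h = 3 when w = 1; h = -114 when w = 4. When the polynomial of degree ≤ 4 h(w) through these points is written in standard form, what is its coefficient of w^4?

-1

The leading coefficient equals the top divided difference h[-4,-1,0,1,4].
h[-4,-1] = (-9 - (-402)) / (-1 - (-4)) = 131
h[-1,0] = (-2 - (-9)) / (0 - (-1)) = 7
h[0,1] = (3 - (-2)) / (1 - 0) = 5
h[1,4] = (-114 - 3) / (4 - 1) = -39
h[-4,-1,0] = (7 - 131) / (0 - (-4)) = -31
h[-1,0,1] = (5 - 7) / (1 - (-1)) = -1
h[0,1,4] = (-39 - 5) / (4 - 0) = -11
h[-4,-1,0,1] = (-1 - (-31)) / (1 - (-4)) = 6
h[-1,0,1,4] = (-11 - (-1)) / (4 - (-1)) = -2
h[-4,-1,0,1,4] = (-2 - 6) / (4 - (-4)) = -1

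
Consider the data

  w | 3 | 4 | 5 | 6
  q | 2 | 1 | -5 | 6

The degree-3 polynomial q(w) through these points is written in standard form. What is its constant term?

-245

Build the Lagrange basis polynomials:
L_0(w) = (w - 4)(w - 5)(w - 6) / [-6] = -(1/6)w^3 + (5/2)w^2 - (37/3)w + 20
L_1(w) = (w - 3)(w - 5)(w - 6) / [2] = (1/2)w^3 - 7w^2 + (63/2)w - 45
L_2(w) = (w - 3)(w - 4)(w - 6) / [-2] = -(1/2)w^3 + (13/2)w^2 - 27w + 36
L_3(w) = (w - 3)(w - 4)(w - 5) / [6] = (1/6)w^3 - 2w^2 + (47/6)w - 10
q(w) = 2·L_0 + 1·L_1 + (-5)·L_2 + 6·L_3
Only the constant term is needed; take it from each L_i and combine:
2·(20) + 1·(-45) + (-5)·(36) + 6·(-10) = -245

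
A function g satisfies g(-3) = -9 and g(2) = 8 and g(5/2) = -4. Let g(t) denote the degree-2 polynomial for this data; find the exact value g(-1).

1523/55

L_0(-1) = (-3)·(-7/2)/[(-5)·(-11/2)] = 21/55
L_1(-1) = (2)·(-7/2)/[(5)·(-1/2)] = 14/5
L_2(-1) = (2)·(-3)/[(11/2)·(1/2)] = -24/11
Sum: (-9)·(21/55) + 8·(14/5) + (-4)·(-24/11) = 1523/55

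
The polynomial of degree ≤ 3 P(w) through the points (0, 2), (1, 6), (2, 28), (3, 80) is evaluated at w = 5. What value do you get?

322

Using Newton's divided-difference form:
P[0,1] = (6 - 2) / (1 - 0) = 4
P[1,2] = (28 - 6) / (2 - 1) = 22
P[2,3] = (80 - 28) / (3 - 2) = 52
P[0,1,2] = (22 - 4) / (2 - 0) = 9
P[1,2,3] = (52 - 22) / (3 - 1) = 15
P[0,1,2,3] = (15 - 9) / (3 - 0) = 2
P(5) = 2 + 4·(5) + 9·(5)·(4) + 2·(5)·(4)·(3) = 322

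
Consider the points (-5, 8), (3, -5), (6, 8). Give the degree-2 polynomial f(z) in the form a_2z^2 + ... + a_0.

f(z) = (13/24)z^2 - (13/24)z - 33/4

Newton's divided differences:
f[-5,3] = (-5 - 8) / (3 - (-5)) = -13/8
f[3,6] = (8 - (-5)) / (6 - 3) = 13/3
f[-5,3,6] = (13/3 - (-13/8)) / (6 - (-5)) = 13/24
f(z) = 8 + (-13/8)·(z + 5) + (13/24)·(z + 5)(z - 3)
Expanding: f(z) = (13/24)z^2 - (13/24)z - 33/4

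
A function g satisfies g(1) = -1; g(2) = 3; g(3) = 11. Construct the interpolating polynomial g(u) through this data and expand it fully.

Build the Lagrange basis polynomials:
L_0(u) = (u - 2)(u - 3) / [2] = (1/2)u^2 - (5/2)u + 3
L_1(u) = (u - 1)(u - 3) / [-1] = -u^2 + 4u - 3
L_2(u) = (u - 1)(u - 2) / [2] = (1/2)u^2 - (3/2)u + 1
g(u) = (-1)·L_0 + 3·L_1 + 11·L_2
  (-1)·L_0(u) = -(1/2)u^2 + (5/2)u - 3
  3·L_1(u) = -3u^2 + 12u - 9
  11·L_2(u) = (11/2)u^2 - (33/2)u + 11
Adding term by term: 2u^2 - 2u - 1

g(u) = 2u^2 - 2u - 1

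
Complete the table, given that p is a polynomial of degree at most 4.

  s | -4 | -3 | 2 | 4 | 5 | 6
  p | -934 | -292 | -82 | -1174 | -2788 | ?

The 5 known values determine p uniquely (degree ≤ 4).
Evaluate each Lagrange basis at s = 6:
L_0(6) = (9)·(4)·(2)·(1)/[(-1)·(-6)·(-8)·(-9)] = 1/6
L_1(6) = (10)·(4)·(2)·(1)/[(1)·(-5)·(-7)·(-8)] = -2/7
L_2(6) = (10)·(9)·(2)·(1)/[(6)·(5)·(-2)·(-3)] = 1
L_3(6) = (10)·(9)·(4)·(1)/[(8)·(7)·(2)·(-1)] = -45/14
L_4(6) = (10)·(9)·(4)·(2)/[(9)·(8)·(3)·(1)] = 10/3
Sum: (-934)·(1/6) + (-292)·(-2/7) + (-82)·(1) + (-1174)·(-45/14) + (-2788)·(10/3) = -5674

-5674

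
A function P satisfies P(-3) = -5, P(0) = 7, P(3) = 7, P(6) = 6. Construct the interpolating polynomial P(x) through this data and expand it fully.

L_0(x) = x(x - 3)(x - 6) / [-162] = -(1/162)x^3 + (1/18)x^2 - (1/9)x
L_1(x) = (x + 3)(x - 3)(x - 6) / [54] = (1/54)x^3 - (1/9)x^2 - (1/6)x + 1
L_2(x) = (x + 3)x(x - 6) / [-54] = -(1/54)x^3 + (1/18)x^2 + (1/3)x
L_3(x) = (x + 3)x(x - 3) / [162] = (1/162)x^3 - (1/18)x
P(x) = (-5)·L_0 + 7·L_1 + 7·L_2 + 6·L_3
  (-5)·L_0(x) = (5/162)x^3 - (5/18)x^2 + (5/9)x
  7·L_1(x) = (7/54)x^3 - (7/9)x^2 - (7/6)x + 7
  7·L_2(x) = -(7/54)x^3 + (7/18)x^2 + (7/3)x
  6·L_3(x) = (1/27)x^3 - (1/3)x
Adding term by term: (11/162)x^3 - (2/3)x^2 + (25/18)x + 7

P(x) = (11/162)x^3 - (2/3)x^2 + (25/18)x + 7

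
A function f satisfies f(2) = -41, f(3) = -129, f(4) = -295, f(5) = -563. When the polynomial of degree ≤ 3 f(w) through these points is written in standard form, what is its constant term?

-3

Build the Lagrange basis polynomials:
L_0(w) = (w - 3)(w - 4)(w - 5) / [-6] = -(1/6)w^3 + 2w^2 - (47/6)w + 10
L_1(w) = (w - 2)(w - 4)(w - 5) / [2] = (1/2)w^3 - (11/2)w^2 + 19w - 20
L_2(w) = (w - 2)(w - 3)(w - 5) / [-2] = -(1/2)w^3 + 5w^2 - (31/2)w + 15
L_3(w) = (w - 2)(w - 3)(w - 4) / [6] = (1/6)w^3 - (3/2)w^2 + (13/3)w - 4
f(w) = (-41)·L_0 + (-129)·L_1 + (-295)·L_2 + (-563)·L_3
Only the constant term is needed; take it from each L_i and combine:
(-41)·(10) + (-129)·(-20) + (-295)·(15) + (-563)·(-4) = -3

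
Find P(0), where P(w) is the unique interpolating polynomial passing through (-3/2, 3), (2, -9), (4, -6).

Using Newton's divided-difference form:
P[-3/2,2] = (-9 - 3) / (2 - (-3/2)) = -24/7
P[2,4] = (-6 - (-9)) / (4 - 2) = 3/2
P[-3/2,2,4] = (3/2 - (-24/7)) / (4 - (-3/2)) = 69/77
P(0) = 3 + (-24/7)·(3/2) + (69/77)·(3/2)·(-2) = -372/77

-372/77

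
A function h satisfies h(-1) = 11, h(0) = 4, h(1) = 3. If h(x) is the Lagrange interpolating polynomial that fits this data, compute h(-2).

Evaluate each Lagrange basis at x = -2:
L_0(-2) = (-2)·(-3)/[(-1)·(-2)] = 3
L_1(-2) = (-1)·(-3)/[(1)·(-1)] = -3
L_2(-2) = (-1)·(-2)/[(2)·(1)] = 1
Sum: 11·(3) + 4·(-3) + 3·(1) = 24

24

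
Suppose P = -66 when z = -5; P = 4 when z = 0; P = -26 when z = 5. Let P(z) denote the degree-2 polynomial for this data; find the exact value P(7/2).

Evaluate each Lagrange basis at z = 7/2:
L_0(7/2) = (7/2)·(-3/2)/[(-5)·(-10)] = -21/200
L_1(7/2) = (17/2)·(-3/2)/[(5)·(-5)] = 51/100
L_2(7/2) = (17/2)·(7/2)/[(10)·(5)] = 119/200
Sum: (-66)·(-21/200) + 4·(51/100) + (-26)·(119/200) = -13/2

-13/2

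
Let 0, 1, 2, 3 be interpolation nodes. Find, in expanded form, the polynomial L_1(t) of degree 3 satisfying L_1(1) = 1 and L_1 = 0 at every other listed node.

L_1(t) = (1/2)t^3 - (5/2)t^2 + 3t

L_1(t) = t(t - 2)(t - 3) / [(1)·(-1)·(-2)]
       = (t^3 - 5t^2 + 6t) / (2)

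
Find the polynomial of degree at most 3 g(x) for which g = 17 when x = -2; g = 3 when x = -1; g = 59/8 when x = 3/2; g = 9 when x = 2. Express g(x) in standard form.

L_0(x) = (x + 1)(x - 3/2)(x - 2) / [-14] = -(1/14)x^3 + (5/28)x^2 + (1/28)x - 3/14
L_1(x) = (x + 2)(x - 3/2)(x - 2) / [15/2] = (2/15)x^3 - (1/5)x^2 - (8/15)x + 4/5
L_2(x) = (x + 2)(x + 1)(x - 2) / [-35/8] = -(8/35)x^3 - (8/35)x^2 + (32/35)x + 32/35
L_3(x) = (x + 2)(x + 1)(x - 3/2) / [6] = (1/6)x^3 + (1/4)x^2 - (5/12)x - 1/2
g(x) = 17·L_0 + 3·L_1 + (59/8)·L_2 + 9·L_3
  17·L_0(x) = -(17/14)x^3 + (85/28)x^2 + (17/28)x - 51/14
  3·L_1(x) = (2/5)x^3 - (3/5)x^2 - (8/5)x + 12/5
  (59/8)·L_2(x) = -(59/35)x^3 - (59/35)x^2 + (236/35)x + 236/35
  9·L_3(x) = (3/2)x^3 + (9/4)x^2 - (15/4)x - 9/2
Adding term by term: -x^3 + 3x^2 + 2x + 1

g(x) = -x^3 + 3x^2 + 2x + 1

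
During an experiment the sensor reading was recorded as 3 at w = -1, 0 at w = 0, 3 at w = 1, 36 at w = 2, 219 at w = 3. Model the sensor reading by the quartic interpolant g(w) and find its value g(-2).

L_0(-2) = (-2)·(-3)·(-4)·(-5)/[(-1)·(-2)·(-3)·(-4)] = 5
L_1(-2) = (-1)·(-3)·(-4)·(-5)/[(1)·(-1)·(-2)·(-3)] = -10
L_2(-2) = (-1)·(-2)·(-4)·(-5)/[(2)·(1)·(-1)·(-2)] = 10
L_3(-2) = (-1)·(-2)·(-3)·(-5)/[(3)·(2)·(1)·(-1)] = -5
L_4(-2) = (-1)·(-2)·(-3)·(-4)/[(4)·(3)·(2)·(1)] = 1
Sum: 3·(5) + 0 + 3·(10) + 36·(-5) + 219·(1) = 84

84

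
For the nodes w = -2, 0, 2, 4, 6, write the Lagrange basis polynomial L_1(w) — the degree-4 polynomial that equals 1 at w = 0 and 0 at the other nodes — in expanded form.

L_1(w) = (w + 2)(w - 2)(w - 4)(w - 6) / [(2)·(-2)·(-4)·(-6)]
       = (w^4 - 10w^3 + 20w^2 + 40w - 96) / (-96)

L_1(w) = -(1/96)w^4 + (5/48)w^3 - (5/24)w^2 - (5/12)w + 1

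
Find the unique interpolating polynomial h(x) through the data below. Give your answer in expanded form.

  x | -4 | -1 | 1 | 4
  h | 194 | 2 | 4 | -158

Build the Lagrange basis polynomials:
L_0(x) = (x + 1)(x - 1)(x - 4) / [-120] = -(1/120)x^3 + (1/30)x^2 + (1/120)x - 1/30
L_1(x) = (x + 4)(x - 1)(x - 4) / [30] = (1/30)x^3 - (1/30)x^2 - (8/15)x + 8/15
L_2(x) = (x + 4)(x + 1)(x - 4) / [-30] = -(1/30)x^3 - (1/30)x^2 + (8/15)x + 8/15
L_3(x) = (x + 4)(x + 1)(x - 1) / [120] = (1/120)x^3 + (1/30)x^2 - (1/120)x - 1/30
h(x) = 194·L_0 + 2·L_1 + 4·L_2 + (-158)·L_3
  194·L_0(x) = -(97/60)x^3 + (97/15)x^2 + (97/60)x - 97/15
  2·L_1(x) = (1/15)x^3 - (1/15)x^2 - (16/15)x + 16/15
  4·L_2(x) = -(2/15)x^3 - (2/15)x^2 + (32/15)x + 32/15
  (-158)·L_3(x) = -(79/60)x^3 - (79/15)x^2 + (79/60)x + 79/15
Adding term by term: -3x^3 + x^2 + 4x + 2

h(x) = -3x^3 + x^2 + 4x + 2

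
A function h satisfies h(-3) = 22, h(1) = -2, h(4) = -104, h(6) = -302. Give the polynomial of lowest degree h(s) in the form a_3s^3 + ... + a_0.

Newton's divided differences:
h[-3,1] = (-2 - 22) / (1 - (-3)) = -6
h[1,4] = (-104 - (-2)) / (4 - 1) = -34
h[4,6] = (-302 - (-104)) / (6 - 4) = -99
h[-3,1,4] = (-34 - (-6)) / (4 - (-3)) = -4
h[1,4,6] = (-99 - (-34)) / (6 - 1) = -13
h[-3,1,4,6] = (-13 - (-4)) / (6 - (-3)) = -1
h(s) = 22 + (-6)·(s + 3) + (-4)·(s + 3)(s - 1) + (-1)·(s + 3)(s - 1)(s - 4)
Expanding: h(s) = -s^3 - 2s^2 - 3s + 4

h(s) = -s^3 - 2s^2 - 3s + 4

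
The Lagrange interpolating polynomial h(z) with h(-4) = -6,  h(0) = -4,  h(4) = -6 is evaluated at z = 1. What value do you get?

-33/8

L_0(1) = (1)·(-3)/[(-4)·(-8)] = -3/32
L_1(1) = (5)·(-3)/[(4)·(-4)] = 15/16
L_2(1) = (5)·(1)/[(8)·(4)] = 5/32
Sum: (-6)·(-3/32) + (-4)·(15/16) + (-6)·(5/32) = -33/8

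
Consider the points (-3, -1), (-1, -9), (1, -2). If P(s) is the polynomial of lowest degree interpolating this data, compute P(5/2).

Evaluate each Lagrange basis at s = 5/2:
L_0(5/2) = (7/2)·(3/2)/[(-2)·(-4)] = 21/32
L_1(5/2) = (11/2)·(3/2)/[(2)·(-2)] = -33/16
L_2(5/2) = (11/2)·(7/2)/[(4)·(2)] = 77/32
Sum: (-1)·(21/32) + (-9)·(-33/16) + (-2)·(77/32) = 419/32

419/32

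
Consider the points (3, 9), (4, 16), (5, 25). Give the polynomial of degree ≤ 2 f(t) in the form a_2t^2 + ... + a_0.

f(t) = t^2

Build the Lagrange basis polynomials:
L_0(t) = (t - 4)(t - 5) / [2] = (1/2)t^2 - (9/2)t + 10
L_1(t) = (t - 3)(t - 5) / [-1] = -t^2 + 8t - 15
L_2(t) = (t - 3)(t - 4) / [2] = (1/2)t^2 - (7/2)t + 6
f(t) = 9·L_0 + 16·L_1 + 25·L_2
  9·L_0(t) = (9/2)t^2 - (81/2)t + 90
  16·L_1(t) = -16t^2 + 128t - 240
  25·L_2(t) = (25/2)t^2 - (175/2)t + 150
Adding term by term: t^2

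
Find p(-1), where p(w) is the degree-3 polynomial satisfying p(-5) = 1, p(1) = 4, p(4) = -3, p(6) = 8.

Evaluate each Lagrange basis at w = -1:
L_0(-1) = (-2)·(-5)·(-7)/[(-6)·(-9)·(-11)] = 35/297
L_1(-1) = (4)·(-5)·(-7)/[(6)·(-3)·(-5)] = 14/9
L_2(-1) = (4)·(-2)·(-7)/[(9)·(3)·(-2)] = -28/27
L_3(-1) = (4)·(-2)·(-5)/[(11)·(5)·(2)] = 4/11
Sum: 1·(35/297) + 4·(14/9) + (-3)·(-28/27) + 8·(4/11) = 3671/297

3671/297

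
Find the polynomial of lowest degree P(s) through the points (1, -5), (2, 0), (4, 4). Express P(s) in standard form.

Build the Lagrange basis polynomials:
L_0(s) = (s - 2)(s - 4) / [3] = (1/3)s^2 - 2s + 8/3
L_1(s) = (s - 1)(s - 4) / [-2] = -(1/2)s^2 + (5/2)s - 2
L_2(s) = (s - 1)(s - 2) / [6] = (1/6)s^2 - (1/2)s + 1/3
P(s) = (-5)·L_0 + 0·L_1 + 4·L_2
  (-5)·L_0(s) = -(5/3)s^2 + 10s - 40/3
  0·L_1(s) = 0
  4·L_2(s) = (2/3)s^2 - 2s + 4/3
Adding term by term: -s^2 + 8s - 12

P(s) = -s^2 + 8s - 12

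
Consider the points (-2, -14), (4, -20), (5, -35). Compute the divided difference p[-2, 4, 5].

p[-2,4] = (-20 - (-14)) / (4 - (-2)) = -1
p[4,5] = (-35 - (-20)) / (5 - 4) = -15
p[-2,4,5] = (-15 - (-1)) / (5 - (-2)) = -2

-2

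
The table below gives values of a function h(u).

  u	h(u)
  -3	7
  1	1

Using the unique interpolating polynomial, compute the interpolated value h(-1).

4

Evaluate each Lagrange basis at u = -1:
L_0(-1) = (-2)/[(-4)] = 1/2
L_1(-1) = (2)/[(4)] = 1/2
Sum: 7·(1/2) + 1·(1/2) = 4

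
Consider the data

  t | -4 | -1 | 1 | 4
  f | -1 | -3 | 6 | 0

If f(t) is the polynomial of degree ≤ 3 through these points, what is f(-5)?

Using Newton's divided-difference form:
f[-4,-1] = (-3 - (-1)) / (-1 - (-4)) = -2/3
f[-1,1] = (6 - (-3)) / (1 - (-1)) = 9/2
f[1,4] = (0 - 6) / (4 - 1) = -2
f[-4,-1,1] = (9/2 - (-2/3)) / (1 - (-4)) = 31/30
f[-1,1,4] = (-2 - 9/2) / (4 - (-1)) = -13/10
f[-4,-1,1,4] = (-13/10 - 31/30) / (4 - (-4)) = -7/24
f(-5) = -1 + (-2/3)·(-1) + (31/30)·(-1)·(-4) + (-7/24)·(-1)·(-4)·(-6) = 54/5

54/5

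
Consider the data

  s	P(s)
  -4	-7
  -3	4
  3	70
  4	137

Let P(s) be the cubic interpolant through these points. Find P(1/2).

25/8

Using Newton's divided-difference form:
P[-4,-3] = (4 - (-7)) / (-3 - (-4)) = 11
P[-3,3] = (70 - 4) / (3 - (-3)) = 11
P[3,4] = (137 - 70) / (4 - 3) = 67
P[-4,-3,3] = (11 - 11) / (3 - (-4)) = 0
P[-3,3,4] = (67 - 11) / (4 - (-3)) = 8
P[-4,-3,3,4] = (8 - 0) / (4 - (-4)) = 1
P(1/2) = -7 + 11·(9/2) + 0·(9/2)·(7/2) + 1·(9/2)·(7/2)·(-5/2) = 25/8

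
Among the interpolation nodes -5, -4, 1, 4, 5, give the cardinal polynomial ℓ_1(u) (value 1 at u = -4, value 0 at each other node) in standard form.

ℓ_1(u) = (u + 5)(u - 1)(u - 4)(u - 5) / [(1)·(-5)·(-8)·(-9)]
       = (u^4 - 5u^3 - 21u^2 + 125u - 100) / (-360)

ℓ_1(u) = -(1/360)u^4 + (1/72)u^3 + (7/120)u^2 - (25/72)u + 5/18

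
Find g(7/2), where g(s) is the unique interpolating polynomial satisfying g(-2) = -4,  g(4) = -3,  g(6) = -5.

-515/192

Evaluate each Lagrange basis at s = 7/2:
L_0(7/2) = (-1/2)·(-5/2)/[(-6)·(-8)] = 5/192
L_1(7/2) = (11/2)·(-5/2)/[(6)·(-2)] = 55/48
L_2(7/2) = (11/2)·(-1/2)/[(8)·(2)] = -11/64
Sum: (-4)·(5/192) + (-3)·(55/48) + (-5)·(-11/64) = -515/192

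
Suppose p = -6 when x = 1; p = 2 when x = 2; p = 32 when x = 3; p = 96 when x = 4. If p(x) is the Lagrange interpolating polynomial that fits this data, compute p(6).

Evaluate each Lagrange basis at x = 6:
L_0(6) = (4)·(3)·(2)/[(-1)·(-2)·(-3)] = -4
L_1(6) = (5)·(3)·(2)/[(1)·(-1)·(-2)] = 15
L_2(6) = (5)·(4)·(2)/[(2)·(1)·(-1)] = -20
L_3(6) = (5)·(4)·(3)/[(3)·(2)·(1)] = 10
Sum: (-6)·(-4) + 2·(15) + 32·(-20) + 96·(10) = 374

374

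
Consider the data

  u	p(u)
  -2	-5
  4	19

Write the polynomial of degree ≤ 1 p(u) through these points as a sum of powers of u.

p(u) = 4u + 3

L_0(u) = (u - 4) / [-6] = -(1/6)u + 2/3
L_1(u) = (u + 2) / [6] = (1/6)u + 1/3
p(u) = (-5)·L_0 + 19·L_1
  (-5)·L_0(u) = (5/6)u - 10/3
  19·L_1(u) = (19/6)u + 19/3
Adding term by term: 4u + 3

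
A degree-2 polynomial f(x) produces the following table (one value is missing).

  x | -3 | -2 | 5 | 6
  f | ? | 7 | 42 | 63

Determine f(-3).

18

The 3 known values determine f uniquely (degree ≤ 2).
Evaluate each Lagrange basis at x = -3:
L_0(-3) = (-8)·(-9)/[(-7)·(-8)] = 9/7
L_1(-3) = (-1)·(-9)/[(7)·(-1)] = -9/7
L_2(-3) = (-1)·(-8)/[(8)·(1)] = 1
Sum: 7·(9/7) + 42·(-9/7) + 63·(1) = 18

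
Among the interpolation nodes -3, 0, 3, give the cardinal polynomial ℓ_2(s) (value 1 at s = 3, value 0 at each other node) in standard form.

ℓ_2(s) = (1/18)s^2 + (1/6)s

ℓ_2(s) = (s + 3)s / [(6)·(3)]
       = (s^2 + 3s) / (18)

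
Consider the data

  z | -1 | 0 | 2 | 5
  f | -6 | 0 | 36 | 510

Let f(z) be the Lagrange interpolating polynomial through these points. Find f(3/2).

33/2

L_0(3/2) = (3/2)·(-1/2)·(-7/2)/[(-1)·(-3)·(-6)] = -7/48
L_1(3/2) = (5/2)·(-1/2)·(-7/2)/[(1)·(-2)·(-5)] = 7/16
L_2(3/2) = (5/2)·(3/2)·(-7/2)/[(3)·(2)·(-3)] = 35/48
L_3(3/2) = (5/2)·(3/2)·(-1/2)/[(6)·(5)·(3)] = -1/48
Sum: (-6)·(-7/48) + 0 + 36·(35/48) + 510·(-1/48) = 33/2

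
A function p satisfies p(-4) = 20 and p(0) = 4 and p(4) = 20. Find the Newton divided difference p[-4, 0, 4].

1

p[-4,0] = (4 - 20) / (0 - (-4)) = -4
p[0,4] = (20 - 4) / (4 - 0) = 4
p[-4,0,4] = (4 - (-4)) / (4 - (-4)) = 1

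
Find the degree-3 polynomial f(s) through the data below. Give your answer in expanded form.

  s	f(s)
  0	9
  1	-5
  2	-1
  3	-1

Build the Lagrange basis polynomials:
L_0(s) = (s - 1)(s - 2)(s - 3) / [-6] = -(1/6)s^3 + s^2 - (11/6)s + 1
L_1(s) = s(s - 2)(s - 3) / [2] = (1/2)s^3 - (5/2)s^2 + 3s
L_2(s) = s(s - 1)(s - 3) / [-2] = -(1/2)s^3 + 2s^2 - (3/2)s
L_3(s) = s(s - 1)(s - 2) / [6] = (1/6)s^3 - (1/2)s^2 + (1/3)s
f(s) = 9·L_0 + (-5)·L_1 + (-1)·L_2 + (-1)·L_3
  9·L_0(s) = -(3/2)s^3 + 9s^2 - (33/2)s + 9
  (-5)·L_1(s) = -(5/2)s^3 + (25/2)s^2 - 15s
  (-1)·L_2(s) = (1/2)s^3 - 2s^2 + (3/2)s
  (-1)·L_3(s) = -(1/6)s^3 + (1/2)s^2 - (1/3)s
Adding term by term: -(11/3)s^3 + 20s^2 - (91/3)s + 9

f(s) = -(11/3)s^3 + 20s^2 - (91/3)s + 9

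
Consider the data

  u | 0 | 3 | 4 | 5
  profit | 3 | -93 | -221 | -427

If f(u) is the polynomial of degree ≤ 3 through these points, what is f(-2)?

7

L_0(-2) = (-5)·(-6)·(-7)/[(-3)·(-4)·(-5)] = 7/2
L_1(-2) = (-2)·(-6)·(-7)/[(3)·(-1)·(-2)] = -14
L_2(-2) = (-2)·(-5)·(-7)/[(4)·(1)·(-1)] = 35/2
L_3(-2) = (-2)·(-5)·(-6)/[(5)·(2)·(1)] = -6
Sum: 3·(7/2) + (-93)·(-14) + (-221)·(35/2) + (-427)·(-6) = 7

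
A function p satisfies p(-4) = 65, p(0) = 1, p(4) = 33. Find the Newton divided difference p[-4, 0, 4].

3

p[-4,0] = (1 - 65) / (0 - (-4)) = -16
p[0,4] = (33 - 1) / (4 - 0) = 8
p[-4,0,4] = (8 - (-16)) / (4 - (-4)) = 3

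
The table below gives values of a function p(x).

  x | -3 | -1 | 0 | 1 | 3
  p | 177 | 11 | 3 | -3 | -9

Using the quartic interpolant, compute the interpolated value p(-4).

Evaluate each Lagrange basis at x = -4:
L_0(-4) = (-3)·(-4)·(-5)·(-7)/[(-2)·(-3)·(-4)·(-6)] = 35/12
L_1(-4) = (-1)·(-4)·(-5)·(-7)/[(2)·(-1)·(-2)·(-4)] = -35/4
L_2(-4) = (-1)·(-3)·(-5)·(-7)/[(3)·(1)·(-1)·(-3)] = 35/3
L_3(-4) = (-1)·(-3)·(-4)·(-7)/[(4)·(2)·(1)·(-2)] = -21/4
L_4(-4) = (-1)·(-3)·(-4)·(-5)/[(6)·(4)·(3)·(2)] = 5/12
Sum: 177·(35/12) + 11·(-35/4) + 3·(35/3) + (-3)·(-21/4) + (-9)·(5/12) = 467

467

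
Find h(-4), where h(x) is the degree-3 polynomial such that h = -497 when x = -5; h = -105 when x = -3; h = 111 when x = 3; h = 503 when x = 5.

Evaluate each Lagrange basis at x = -4:
L_0(-4) = (-1)·(-7)·(-9)/[(-2)·(-8)·(-10)] = 63/160
L_1(-4) = (1)·(-7)·(-9)/[(2)·(-6)·(-8)] = 21/32
L_2(-4) = (1)·(-1)·(-9)/[(8)·(6)·(-2)] = -3/32
L_3(-4) = (1)·(-1)·(-7)/[(10)·(8)·(2)] = 7/160
Sum: (-497)·(63/160) + (-105)·(21/32) + 111·(-3/32) + 503·(7/160) = -253

-253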